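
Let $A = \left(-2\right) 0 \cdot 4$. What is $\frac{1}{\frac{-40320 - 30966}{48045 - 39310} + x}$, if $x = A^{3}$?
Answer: $- \frac{8735}{71286} \approx -0.12253$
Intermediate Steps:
$A = 0$ ($A = 0 \cdot 4 = 0$)
$x = 0$ ($x = 0^{3} = 0$)
$\frac{1}{\frac{-40320 - 30966}{48045 - 39310} + x} = \frac{1}{\frac{-40320 - 30966}{48045 - 39310} + 0} = \frac{1}{- \frac{71286}{8735} + 0} = \frac{1}{- \frac{71286}{8735}} = - \frac{8735}{71286}$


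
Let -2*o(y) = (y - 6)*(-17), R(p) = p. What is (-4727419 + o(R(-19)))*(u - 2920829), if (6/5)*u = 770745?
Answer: 43088418277829/4 ≈ 1.0772e+13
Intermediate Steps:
u = 1284575/2 (u = (⅚)*770745 = 1284575/2 ≈ 6.4229e+5)
o(y) = -51 + 17*y/2 (o(y) = -(y - 6)*(-17)/2 = -(-6 + y)*(-17)/2 = -(102 - 17*y)/2 = -51 + 17*y/2)
(-4727419 + o(R(-19)))*(u - 2920829) = (-4727419 + (-51 + (17/2)*(-19)))*(1284575/2 - 2920829) = (-4727419 + (-51 - 323/2))*(-4557083/2) = (-4727419 - 425/2)*(-4557083/2) = -9455263/2*(-4557083/2) = 43088418277829/4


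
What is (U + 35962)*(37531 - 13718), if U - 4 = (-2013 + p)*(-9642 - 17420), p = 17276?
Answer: -9835039039420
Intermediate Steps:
U = -413047302 (U = 4 + (-2013 + 17276)*(-9642 - 17420) = 4 + 15263*(-27062) = 4 - 413047306 = -413047302)
(U + 35962)*(37531 - 13718) = (-413047302 + 35962)*(37531 - 13718) = -413011340*23813 = -9835039039420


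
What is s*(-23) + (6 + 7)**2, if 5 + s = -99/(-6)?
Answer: -191/2 ≈ -95.500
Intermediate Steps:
s = 23/2 (s = -5 - 99/(-6) = -5 - 99*(-1/6) = -5 + 33/2 = 23/2 ≈ 11.500)
s*(-23) + (6 + 7)**2 = (23/2)*(-23) + (6 + 7)**2 = -529/2 + 13**2 = -529/2 + 169 = -191/2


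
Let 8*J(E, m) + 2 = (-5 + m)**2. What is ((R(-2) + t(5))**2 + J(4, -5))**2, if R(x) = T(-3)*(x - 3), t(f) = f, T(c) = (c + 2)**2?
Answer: 2401/16 ≈ 150.06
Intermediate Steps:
T(c) = (2 + c)**2
J(E, m) = -1/4 + (-5 + m)**2/8
R(x) = -3 + x (R(x) = (2 - 3)**2*(x - 3) = (-1)**2*(-3 + x) = 1*(-3 + x) = -3 + x)
((R(-2) + t(5))**2 + J(4, -5))**2 = (((-3 - 2) + 5)**2 + (-1/4 + (-5 - 5)**2/8))**2 = ((-5 + 5)**2 + (-1/4 + (1/8)*(-10)**2))**2 = (0**2 + (-1/4 + (1/8)*100))**2 = (0 + (-1/4 + 25/2))**2 = (0 + 49/4)**2 = (49/4)**2 = 2401/16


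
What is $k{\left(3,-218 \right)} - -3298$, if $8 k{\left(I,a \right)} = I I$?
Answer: $\frac{26393}{8} \approx 3299.1$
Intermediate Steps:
$k{\left(I,a \right)} = \frac{I^{2}}{8}$ ($k{\left(I,a \right)} = \frac{I I}{8} = \frac{I^{2}}{8}$)
$k{\left(3,-218 \right)} - -3298 = \frac{3^{2}}{8} - -3298 = \frac{1}{8} \cdot 9 + 3298 = \frac{9}{8} + 3298 = \frac{26393}{8}$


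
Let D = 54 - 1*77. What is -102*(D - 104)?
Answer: 12954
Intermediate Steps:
D = -23 (D = 54 - 77 = -23)
-102*(D - 104) = -102*(-23 - 104) = -102*(-127) = 12954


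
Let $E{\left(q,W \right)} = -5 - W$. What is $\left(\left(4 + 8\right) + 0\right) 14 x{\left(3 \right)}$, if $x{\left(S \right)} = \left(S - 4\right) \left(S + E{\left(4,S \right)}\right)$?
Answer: $840$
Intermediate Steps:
$x{\left(S \right)} = 20 - 5 S$ ($x{\left(S \right)} = \left(S - 4\right) \left(S - \left(5 + S\right)\right) = \left(-4 + S\right) \left(-5\right) = 20 - 5 S$)
$\left(\left(4 + 8\right) + 0\right) 14 x{\left(3 \right)} = \left(\left(4 + 8\right) + 0\right) 14 \left(20 - 15\right) = \left(12 + 0\right) 14 \left(20 - 15\right) = 12 \cdot 14 \cdot 5 = 168 \cdot 5 = 840$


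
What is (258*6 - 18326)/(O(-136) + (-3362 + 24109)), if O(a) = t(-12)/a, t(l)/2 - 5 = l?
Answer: -1140904/1410803 ≈ -0.80869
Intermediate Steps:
t(l) = 10 + 2*l
O(a) = -14/a (O(a) = (10 + 2*(-12))/a = (10 - 24)/a = -14/a)
(258*6 - 18326)/(O(-136) + (-3362 + 24109)) = (258*6 - 18326)/(-14/(-136) + (-3362 + 24109)) = (1548 - 18326)/(-14*(-1/136) + 20747) = -16778/(7/68 + 20747) = -16778/1410803/68 = -16778*68/1410803 = -1140904/1410803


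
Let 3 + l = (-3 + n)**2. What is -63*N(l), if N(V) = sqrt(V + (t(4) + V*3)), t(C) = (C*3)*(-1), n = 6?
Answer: -126*sqrt(3) ≈ -218.24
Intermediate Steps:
t(C) = -3*C (t(C) = (3*C)*(-1) = -3*C)
l = 6 (l = -3 + (-3 + 6)**2 = -3 + 3**2 = -3 + 9 = 6)
N(V) = sqrt(-12 + 4*V) (N(V) = sqrt(V + (-3*4 + V*3)) = sqrt(V + (-12 + 3*V)) = sqrt(-12 + 4*V))
-63*N(l) = -126*sqrt(-3 + 6) = -126*sqrt(3)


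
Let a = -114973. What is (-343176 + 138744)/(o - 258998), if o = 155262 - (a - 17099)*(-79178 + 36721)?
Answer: 12777/350467790 ≈ 3.6457e-5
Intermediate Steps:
o = -5607225642 (o = 155262 - (-114973 - 17099)*(-79178 + 36721) = 155262 - (-132072)*(-42457) = 155262 - 1*5607380904 = 155262 - 5607380904 = -5607225642)
(-343176 + 138744)/(o - 258998) = (-343176 + 138744)/(-5607225642 - 258998) = -204432/(-5607484640) = -204432*(-1/5607484640) = 12777/350467790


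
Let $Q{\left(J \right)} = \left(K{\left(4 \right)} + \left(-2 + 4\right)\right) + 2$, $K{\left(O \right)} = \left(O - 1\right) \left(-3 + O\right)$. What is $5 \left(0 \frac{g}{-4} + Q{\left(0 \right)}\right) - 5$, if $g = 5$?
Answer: $30$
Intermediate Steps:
$K{\left(O \right)} = \left(-1 + O\right) \left(-3 + O\right)$
$Q{\left(J \right)} = 7$ ($Q{\left(J \right)} = \left(\left(3 + 4^{2} - 16\right) + \left(-2 + 4\right)\right) + 2 = \left(\left(3 + 16 - 16\right) + 2\right) + 2 = \left(3 + 2\right) + 2 = 5 + 2 = 7$)
$5 \left(0 \frac{g}{-4} + Q{\left(0 \right)}\right) - 5 = 5 \left(0 \frac{5}{-4} + 7\right) - 5 = 5 \left(0 \cdot 5 \left(- \frac{1}{4}\right) + 7\right) - 5 = 5 \left(0 \left(- \frac{5}{4}\right) + 7\right) - 5 = 5 \left(0 + 7\right) - 5 = 5 \cdot 7 - 5 = 35 - 5 = 30$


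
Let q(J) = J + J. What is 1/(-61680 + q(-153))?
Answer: -1/61986 ≈ -1.6133e-5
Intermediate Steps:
q(J) = 2*J
1/(-61680 + q(-153)) = 1/(-61680 + 2*(-153)) = 1/(-61680 - 306) = 1/(-61986) = -1/61986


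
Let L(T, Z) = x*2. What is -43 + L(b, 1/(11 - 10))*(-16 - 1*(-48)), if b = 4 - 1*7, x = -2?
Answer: -171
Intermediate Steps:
b = -3 (b = 4 - 7 = -3)
L(T, Z) = -4 (L(T, Z) = -2*2 = -4)
-43 + L(b, 1/(11 - 10))*(-16 - 1*(-48)) = -43 - 4*(-16 - 1*(-48)) = -43 - 4*(-16 + 48) = -43 - 4*32 = -43 - 128 = -171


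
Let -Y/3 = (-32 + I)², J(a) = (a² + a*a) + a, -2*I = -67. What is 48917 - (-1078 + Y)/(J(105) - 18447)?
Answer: 725541283/14832 ≈ 48917.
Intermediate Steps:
I = 67/2 (I = -½*(-67) = 67/2 ≈ 33.500)
J(a) = a + 2*a² (J(a) = (a² + a²) + a = 2*a² + a = a + 2*a²)
Y = -27/4 (Y = -3*(-32 + 67/2)² = -3*(3/2)² = -3*9/4 = -27/4 ≈ -6.7500)
48917 - (-1078 + Y)/(J(105) - 18447) = 48917 - (-1078 - 27/4)/(105*(1 + 2*105) - 18447) = 48917 - (-4339)/(4*(105*(1 + 210) - 18447)) = 48917 - (-4339)/(4*(105*211 - 18447)) = 48917 - (-4339)/(4*(22155 - 18447)) = 48917 - (-4339)/(4*3708) = 48917 - 1*(-4339/14832) = 48917 + 4339/14832 = 725541283/14832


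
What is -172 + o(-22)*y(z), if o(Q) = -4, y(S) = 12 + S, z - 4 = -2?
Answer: -228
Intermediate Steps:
z = 2 (z = 4 - 2 = 2)
-172 + o(-22)*y(z) = -172 - 4*(12 + 2) = -172 - 4*14 = -172 - 56 = -228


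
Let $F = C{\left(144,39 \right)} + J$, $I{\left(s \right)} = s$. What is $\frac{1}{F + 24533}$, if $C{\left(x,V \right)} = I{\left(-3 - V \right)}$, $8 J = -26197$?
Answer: $\frac{8}{169731} \approx 4.7133 \cdot 10^{-5}$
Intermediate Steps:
$J = - \frac{26197}{8}$ ($J = \frac{1}{8} \left(-26197\right) = - \frac{26197}{8} \approx -3274.6$)
$C{\left(x,V \right)} = -3 - V$
$F = - \frac{26533}{8}$ ($F = \left(-3 - 39\right) - \frac{26197}{8} = -42 - \frac{26197}{8} = - \frac{26533}{8} \approx -3316.6$)
$\frac{1}{F + 24533} = \frac{1}{- \frac{26533}{8} + 24533} = \frac{1}{\frac{169731}{8}} = \frac{8}{169731}$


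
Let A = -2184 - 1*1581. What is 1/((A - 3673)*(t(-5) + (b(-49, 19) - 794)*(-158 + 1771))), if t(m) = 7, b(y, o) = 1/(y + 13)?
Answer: 18/171473245807 ≈ 1.0497e-10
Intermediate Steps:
b(y, o) = 1/(13 + y)
A = -3765 (A = -2184 - 1581 = -3765)
1/((A - 3673)*(t(-5) + (b(-49, 19) - 794)*(-158 + 1771))) = 1/((-3765 - 3673)*(7 + (1/(13 - 49) - 794)*(-158 + 1771))) = 1/(-7438*(7 + (1/(-36) - 794)*1613)) = 1/(-7438*(7 + (-1/36 - 794)*1613)) = 1/(-7438*(7 - 28585/36*1613)) = 1/(-7438*(7 - 46107605/36)) = 1/(-7438*(-46107353/36)) = 1/(171473245807/18) = 18/171473245807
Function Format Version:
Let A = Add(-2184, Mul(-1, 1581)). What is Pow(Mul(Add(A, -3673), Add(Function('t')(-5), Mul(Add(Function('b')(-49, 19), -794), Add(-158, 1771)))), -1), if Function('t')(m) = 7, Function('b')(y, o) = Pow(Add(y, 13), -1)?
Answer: Rational(18, 171473245807) ≈ 1.0497e-10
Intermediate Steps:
Function('b')(y, o) = Pow(Add(13, y), -1)
A = -3765 (A = Add(-2184, -1581) = -3765)
Pow(Mul(Add(A, -3673), Add(Function('t')(-5), Mul(Add(Function('b')(-49, 19), -794), Add(-158, 1771)))), -1) = Pow(Mul(Add(-3765, -3673), Add(7, Mul(Add(Pow(Add(13, -49), -1), -794), Add(-158, 1771)))), -1) = Pow(Mul(-7438, Add(7, Mul(Add(Pow(-36, -1), -794), 1613))), -1) = Pow(Mul(-7438, Add(7, Mul(Add(Rational(-1, 36), -794), 1613))), -1) = Pow(Mul(-7438, Add(7, Mul(Rational(-28585, 36), 1613))), -1) = Pow(Mul(-7438, Add(7, Rational(-46107605, 36))), -1) = Pow(Mul(-7438, Rational(-46107353, 36)), -1) = Pow(Rational(171473245807, 18), -1) = Rational(18, 171473245807)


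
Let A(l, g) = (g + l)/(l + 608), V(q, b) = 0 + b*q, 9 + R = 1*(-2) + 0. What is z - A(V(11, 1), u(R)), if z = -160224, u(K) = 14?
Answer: -99178681/619 ≈ -1.6022e+5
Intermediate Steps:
R = -11 (R = -9 + (1*(-2) + 0) = -9 + (-2 + 0) = -9 - 2 = -11)
V(q, b) = b*q
A(l, g) = (g + l)/(608 + l)
z - A(V(11, 1), u(R)) = -160224 - (14 + 1*11)/(608 + 1*11) = -160224 - (14 + 11)/(608 + 11) = -160224 - 25/619 = -99178681/619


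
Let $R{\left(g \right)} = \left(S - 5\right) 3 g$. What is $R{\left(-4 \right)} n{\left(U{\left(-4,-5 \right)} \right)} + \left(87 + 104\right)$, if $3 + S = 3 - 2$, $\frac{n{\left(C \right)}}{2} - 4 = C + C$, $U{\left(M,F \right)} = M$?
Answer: $-481$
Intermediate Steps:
$n{\left(C \right)} = 8 + 4 C$ ($n{\left(C \right)} = 8 + 2 \left(C + C\right) = 8 + 2 \cdot 2 C = 8 + 4 C$)
$S = -2$ ($S = -3 + \left(3 - 2\right) = -3 + 1 = -2$)
$R{\left(g \right)} = - 21 g$ ($R{\left(g \right)} = \left(-2 - 5\right) 3 g = - 7 \cdot 3 g = - 21 g$)
$R{\left(-4 \right)} n{\left(U{\left(-4,-5 \right)} \right)} + \left(87 + 104\right) = \left(-21\right) \left(-4\right) \left(8 + 4 \left(-4\right)\right) + \left(87 + 104\right) = 84 \left(8 - 16\right) + 191 = 84 \left(-8\right) + 191 = -672 + 191 = -481$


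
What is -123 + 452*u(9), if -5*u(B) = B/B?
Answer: -1067/5 ≈ -213.40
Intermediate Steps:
u(B) = -⅕ (u(B) = -B/(5*B) = -⅕*1 = -⅕)
-123 + 452*u(9) = -123 + 452*(-⅕) = -123 - 452/5 = -1067/5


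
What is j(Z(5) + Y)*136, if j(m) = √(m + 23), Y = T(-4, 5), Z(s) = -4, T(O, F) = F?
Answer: 272*√6 ≈ 666.26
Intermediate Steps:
Y = 5
j(m) = √(23 + m)
j(Z(5) + Y)*136 = √(23 + (-4 + 5))*136 = √(23 + 1)*136 = √24*136 = (2*√6)*136 = 272*√6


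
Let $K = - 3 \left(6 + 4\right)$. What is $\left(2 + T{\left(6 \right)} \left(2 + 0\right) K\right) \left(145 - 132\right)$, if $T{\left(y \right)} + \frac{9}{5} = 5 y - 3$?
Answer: $-19630$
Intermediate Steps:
$K = -30$ ($K = \left(-3\right) 10 = -30$)
$T{\left(y \right)} = - \frac{24}{5} + 5 y$ ($T{\left(y \right)} = - \frac{9}{5} + \left(5 y - 3\right) = - \frac{9}{5} + \left(-3 + 5 y\right) = - \frac{24}{5} + 5 y$)
$\left(2 + T{\left(6 \right)} \left(2 + 0\right) K\right) \left(145 - 132\right) = \left(2 + \left(- \frac{24}{5} + 5 \cdot 6\right) \left(2 + 0\right) \left(-30\right)\right) \left(145 - 132\right) = \left(2 + \left(- \frac{24}{5} + 30\right) 2 \left(-30\right)\right) 13 = \left(2 + \frac{126}{5} \cdot 2 \left(-30\right)\right) 13 = \left(2 + \frac{252}{5} \left(-30\right)\right) 13 = \left(2 - 1512\right) 13 = \left(-1510\right) 13 = -19630$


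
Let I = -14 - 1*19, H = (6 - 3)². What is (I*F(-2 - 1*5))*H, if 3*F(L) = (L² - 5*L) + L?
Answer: -7623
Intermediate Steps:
H = 9 (H = 3² = 9)
I = -33 (I = -14 - 19 = -33)
F(L) = -4*L/3 + L²/3 (F(L) = ((L² - 5*L) + L)/3 = (L² - 4*L)/3 = -4*L/3 + L²/3)
(I*F(-2 - 1*5))*H = -11*(-2 - 1*5)*(-4 + (-2 - 1*5))*9 = -11*(-2 - 5)*(-4 + (-2 - 5))*9 = -11*(-7)*(-4 - 7)*9 = -11*(-7)*(-11)*9 = -33*77/3*9 = -847*9 = -7623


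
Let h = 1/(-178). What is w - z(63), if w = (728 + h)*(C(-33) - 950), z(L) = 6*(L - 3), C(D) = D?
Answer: -127444169/178 ≈ -7.1598e+5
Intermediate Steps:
h = -1/178 ≈ -0.0056180
z(L) = -18 + 6*L (z(L) = 6*(-3 + L) = -18 + 6*L)
w = -127380089/178 (w = (728 - 1/178)*(-33 - 950) = (129583/178)*(-983) = -127380089/178 ≈ -7.1562e+5)
w - z(63) = -127380089/178 - (-18 + 6*63) = -127380089/178 - (-18 + 378) = -127380089/178 - 1*360 = -127380089/178 - 360 = -127444169/178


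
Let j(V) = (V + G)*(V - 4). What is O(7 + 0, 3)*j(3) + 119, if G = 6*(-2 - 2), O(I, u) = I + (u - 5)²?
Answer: 350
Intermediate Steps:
O(I, u) = I + (-5 + u)²
G = -24 (G = 6*(-4) = -24)
j(V) = (-24 + V)*(-4 + V) (j(V) = (V - 24)*(V - 4) = (-24 + V)*(-4 + V))
O(7 + 0, 3)*j(3) + 119 = ((7 + 0) + (-5 + 3)²)*(96 + 3² - 28*3) + 119 = (7 + (-2)²)*(96 + 9 - 84) + 119 = (7 + 4)*21 + 119 = 11*21 + 119 = 231 + 119 = 350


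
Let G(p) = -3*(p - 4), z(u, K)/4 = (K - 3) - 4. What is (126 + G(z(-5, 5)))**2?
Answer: 26244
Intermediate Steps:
z(u, K) = -28 + 4*K (z(u, K) = 4*((K - 3) - 4) = 4*((-3 + K) - 4) = 4*(-7 + K) = -28 + 4*K)
G(p) = 12 - 3*p (G(p) = -3*(-4 + p) = 12 - 3*p)
(126 + G(z(-5, 5)))**2 = (126 + (12 - 3*(-28 + 4*5)))**2 = (126 + (12 - 3*(-28 + 20)))**2 = (126 + (12 - 3*(-8)))**2 = (126 + (12 + 24))**2 = (126 + 36)**2 = 162**2 = 26244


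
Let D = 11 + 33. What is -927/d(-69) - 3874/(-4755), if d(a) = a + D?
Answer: 900947/23775 ≈ 37.895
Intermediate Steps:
D = 44
d(a) = 44 + a (d(a) = a + 44 = 44 + a)
-927/d(-69) - 3874/(-4755) = -927/(44 - 69) - 3874/(-4755) = -927/(-25) - 3874*(-1/4755) = -927*(-1/25) + 3874/4755 = 927/25 + 3874/4755 = 900947/23775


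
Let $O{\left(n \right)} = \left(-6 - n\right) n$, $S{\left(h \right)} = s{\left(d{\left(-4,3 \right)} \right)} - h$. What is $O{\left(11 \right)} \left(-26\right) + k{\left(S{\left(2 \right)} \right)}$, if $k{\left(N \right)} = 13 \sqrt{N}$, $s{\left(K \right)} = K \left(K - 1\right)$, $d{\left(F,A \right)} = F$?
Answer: $4862 + 39 \sqrt{2} \approx 4917.2$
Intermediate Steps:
$s{\left(K \right)} = K \left(-1 + K\right)$
$S{\left(h \right)} = 20 - h$ ($S{\left(h \right)} = - 4 \left(-1 - 4\right) - h = \left(-4\right) \left(-5\right) - h = 20 - h$)
$O{\left(n \right)} = n \left(-6 - n\right)$
$O{\left(11 \right)} \left(-26\right) + k{\left(S{\left(2 \right)} \right)} = \left(-1\right) 11 \left(6 + 11\right) \left(-26\right) + 13 \sqrt{20 - 2} = \left(-1\right) 11 \cdot 17 \left(-26\right) + 13 \sqrt{20 - 2} = \left(-187\right) \left(-26\right) + 13 \sqrt{18} = 4862 + 13 \cdot 3 \sqrt{2} = 4862 + 39 \sqrt{2}$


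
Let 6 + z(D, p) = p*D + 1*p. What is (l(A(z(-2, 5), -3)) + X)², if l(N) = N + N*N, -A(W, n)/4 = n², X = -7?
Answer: 1570009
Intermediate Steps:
z(D, p) = -6 + p + D*p (z(D, p) = -6 + (p*D + 1*p) = -6 + (D*p + p) = -6 + (p + D*p) = -6 + p + D*p)
A(W, n) = -4*n²
l(N) = N + N²
(l(A(z(-2, 5), -3)) + X)² = ((-4*(-3)²)*(1 - 4*(-3)²) - 7)² = ((-4*9)*(1 - 4*9) - 7)² = (-36*(1 - 36) - 7)² = (-36*(-35) - 7)² = (1260 - 7)² = 1253² = 1570009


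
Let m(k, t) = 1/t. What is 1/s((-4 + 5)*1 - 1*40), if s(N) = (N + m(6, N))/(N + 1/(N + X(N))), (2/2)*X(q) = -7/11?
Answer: 663585/663592 ≈ 0.99999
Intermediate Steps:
X(q) = -7/11
s(N) = (N + 1/N)/(N + 1/(-7/11 + N)) (s(N) = (N + 1/N)/(N + 1/(N - 7/11)) = (N + 1/N)/(N + 1/(-7/11 + N)))
1/s((-4 + 5)*1 - 1*40) = 1/((-7 + ((-4 + 5)*1 - 1*40)*(11 - 7*((-4 + 5)*1 - 1*40) + 11*((-4 + 5)*1 - 1*40)²))/(((-4 + 5)*1 - 1*40)*(11 - 7*((-4 + 5)*1 - 1*40) + 11*((-4 + 5)*1 - 1*40)²))) = 1/((-7 + (1*1 - 40)*(11 - 7*(1*1 - 40) + 11*(1*1 - 40)²))/((1*1 - 40)*(11 - 7*(1*1 - 40) + 11*(1*1 - 40)²))) = 1/((-7 + (1 - 40)*(11 - 7*(1 - 40) + 11*(1 - 40)²))/((1 - 40)*(11 - 7*(1 - 40) + 11*(1 - 40)²))) = 1/((-7 - 39*(11 - 7*(-39) + 11*(-39)²))/((-39)*(11 - 7*(-39) + 11*(-39)²))) = 1/(-(-7 - 39*(11 + 273 + 11*1521))/(39*(11 + 273 + 11*1521))) = 1/(-(-7 - 39*(11 + 273 + 16731))/(39*(11 + 273 + 16731))) = 1/(-1/39*(-7 - 39*17015)/17015) = 1/(-1/39*1/17015*(-7 - 663585)) = 1/(-1/39*1/17015*(-663592)) = 1/(663592/663585) = 663585/663592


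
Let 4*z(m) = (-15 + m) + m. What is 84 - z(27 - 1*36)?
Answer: 369/4 ≈ 92.250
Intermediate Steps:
z(m) = -15/4 + m/2 (z(m) = ((-15 + m) + m)/4 = (-15 + 2*m)/4 = -15/4 + m/2)
84 - z(27 - 1*36) = 84 - (-15/4 + (27 - 1*36)/2) = 84 - (-15/4 + (27 - 36)/2) = 84 - (-15/4 + (½)*(-9)) = 84 - (-15/4 - 9/2) = 84 - 1*(-33/4) = 84 + 33/4 = 369/4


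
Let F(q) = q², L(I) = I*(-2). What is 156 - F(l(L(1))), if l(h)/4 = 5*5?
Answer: -9844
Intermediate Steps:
L(I) = -2*I
l(h) = 100 (l(h) = 4*(5*5) = 4*25 = 100)
156 - F(l(L(1))) = 156 - 1*100² = 156 - 1*10000 = 156 - 10000 = -9844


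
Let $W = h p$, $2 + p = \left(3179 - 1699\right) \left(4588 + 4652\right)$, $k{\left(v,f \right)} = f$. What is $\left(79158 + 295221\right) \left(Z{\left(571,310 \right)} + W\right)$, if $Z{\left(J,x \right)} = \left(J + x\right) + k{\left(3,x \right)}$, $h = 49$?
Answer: $250866086535447$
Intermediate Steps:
$p = 13675198$ ($p = -2 + \left(3179 - 1699\right) \left(4588 + 4652\right) = -2 + 1480 \cdot 9240 = -2 + 13675200 = 13675198$)
$Z{\left(J,x \right)} = J + 2 x$ ($Z{\left(J,x \right)} = \left(J + x\right) + x = J + 2 x$)
$W = 670084702$ ($W = 49 \cdot 13675198 = 670084702$)
$\left(79158 + 295221\right) \left(Z{\left(571,310 \right)} + W\right) = \left(79158 + 295221\right) \left(\left(571 + 2 \cdot 310\right) + 670084702\right) = 374379 \left(\left(571 + 620\right) + 670084702\right) = 374379 \left(1191 + 670084702\right) = 374379 \cdot 670085893 = 250866086535447$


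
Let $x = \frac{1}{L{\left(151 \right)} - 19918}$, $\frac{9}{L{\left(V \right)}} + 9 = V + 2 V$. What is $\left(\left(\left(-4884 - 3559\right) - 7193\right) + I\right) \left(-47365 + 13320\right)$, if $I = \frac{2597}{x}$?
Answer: $\frac{260713516841525}{148} \approx 1.7616 \cdot 10^{12}$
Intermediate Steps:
$L{\left(V \right)} = \frac{9}{-9 + 3 V}$ ($L{\left(V \right)} = \frac{9}{-9 + \left(V + 2 V\right)} = \frac{9}{-9 + 3 V}$)
$x = - \frac{148}{2947861}$ ($x = \frac{1}{\frac{3}{-3 + 151} - 19918} = \frac{1}{\frac{3}{148} - 19918} = \frac{1}{- \frac{2947861}{148}} = - \frac{148}{2947861} \approx -5.0206 \cdot 10^{-5}$)
$I = - \frac{7655595017}{148}$ ($I = \frac{2597}{- \frac{148}{2947861}} = 2597 \left(- \frac{2947861}{148}\right) = - \frac{7655595017}{148} \approx -5.1727 \cdot 10^{7}$)
$\left(\left(\left(-4884 - 3559\right) - 7193\right) + I\right) \left(-47365 + 13320\right) = \left(\left(\left(-4884 - 3559\right) - 7193\right) - \frac{7655595017}{148}\right) \left(-47365 + 13320\right) = \left(\left(-8443 - 7193\right) - \frac{7655595017}{148}\right) \left(-34045\right) = \left(-15636 - \frac{7655595017}{148}\right) \left(-34045\right) = \left(- \frac{7657909145}{148}\right) \left(-34045\right) = \frac{260713516841525}{148}$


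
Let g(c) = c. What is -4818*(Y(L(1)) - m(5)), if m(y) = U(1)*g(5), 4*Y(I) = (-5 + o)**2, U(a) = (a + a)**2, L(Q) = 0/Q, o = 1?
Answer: 77088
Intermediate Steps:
L(Q) = 0
U(a) = 4*a**2 (U(a) = (2*a)**2 = 4*a**2)
Y(I) = 4 (Y(I) = (-5 + 1)**2/4 = (1/4)*(-4)**2 = (1/4)*16 = 4)
m(y) = 20 (m(y) = (4*1**2)*5 = (4*1)*5 = 4*5 = 20)
-4818*(Y(L(1)) - m(5)) = -4818*(4 - 1*20) = -4818*(4 - 20) = -4818*(-16) = 77088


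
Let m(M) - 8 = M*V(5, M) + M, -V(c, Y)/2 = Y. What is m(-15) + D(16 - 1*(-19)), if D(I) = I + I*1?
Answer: -387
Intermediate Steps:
V(c, Y) = -2*Y
D(I) = 2*I (D(I) = I + I = 2*I)
m(M) = 8 + M - 2*M² (m(M) = 8 + (M*(-2*M) + M) = 8 + (-2*M² + M) = 8 + (M - 2*M²) = 8 + M - 2*M²)
m(-15) + D(16 - 1*(-19)) = (8 - 15 - 2*(-15)²) + 2*(16 - 1*(-19)) = (8 - 15 - 2*225) + 2*(16 + 19) = (8 - 15 - 450) + 2*35 = -457 + 70 = -387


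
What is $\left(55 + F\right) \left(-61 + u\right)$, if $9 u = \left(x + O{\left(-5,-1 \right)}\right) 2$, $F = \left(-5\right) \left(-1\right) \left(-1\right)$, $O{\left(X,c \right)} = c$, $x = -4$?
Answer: $- \frac{27950}{9} \approx -3105.6$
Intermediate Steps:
$F = -5$ ($F = 5 \left(-1\right) = -5$)
$u = - \frac{10}{9}$ ($u = \frac{\left(-4 - 1\right) 2}{9} = \frac{\left(-5\right) 2}{9} = \frac{1}{9} \left(-10\right) = - \frac{10}{9} \approx -1.1111$)
$\left(55 + F\right) \left(-61 + u\right) = \left(55 - 5\right) \left(-61 - \frac{10}{9}\right) = 50 \left(- \frac{559}{9}\right) = - \frac{27950}{9}$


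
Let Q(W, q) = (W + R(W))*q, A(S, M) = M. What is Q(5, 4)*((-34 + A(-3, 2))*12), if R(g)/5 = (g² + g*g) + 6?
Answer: -437760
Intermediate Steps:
R(g) = 30 + 10*g² (R(g) = 5*((g² + g*g) + 6) = 5*((g² + g²) + 6) = 5*(2*g² + 6) = 5*(6 + 2*g²) = 30 + 10*g²)
Q(W, q) = q*(30 + W + 10*W²) (Q(W, q) = (W + (30 + 10*W²))*q = (30 + W + 10*W²)*q = q*(30 + W + 10*W²))
Q(5, 4)*((-34 + A(-3, 2))*12) = (4*(30 + 5 + 10*5²))*((-34 + 2)*12) = (4*(30 + 5 + 10*25))*(-32*12) = (4*(30 + 5 + 250))*(-384) = (4*285)*(-384) = 1140*(-384) = -437760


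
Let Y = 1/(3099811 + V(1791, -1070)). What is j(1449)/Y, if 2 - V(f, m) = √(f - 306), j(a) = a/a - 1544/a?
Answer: -98160745/483 + 95*√165/483 ≈ -2.0323e+5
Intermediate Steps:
j(a) = 1 - 1544/a
V(f, m) = 2 - √(-306 + f) (V(f, m) = 2 - √(f - 306) = 2 - √(-306 + f))
Y = 1/(3099813 - 3*√165) (Y = 1/(3099811 + (2 - √(-306 + 1791))) = 1/(3099811 + (2 - √1485)) = 1/(3099811 + (2 - 3*√165)) = 1/(3099813 - 3*√165) ≈ 3.2260e-7)
j(1449)/Y = ((-1544 + 1449)/1449)/(1033271/3202946877828 + √165/3202946877828) = ((1/1449)*(-95))/(1033271/3202946877828 + √165/3202946877828) = -95/(1449*(1033271/3202946877828 + √165/3202946877828))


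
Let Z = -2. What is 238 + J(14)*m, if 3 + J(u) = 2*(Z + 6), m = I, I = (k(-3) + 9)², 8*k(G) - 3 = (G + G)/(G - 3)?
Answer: 2757/4 ≈ 689.25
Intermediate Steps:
k(G) = 3/8 + G/(4*(-3 + G)) (k(G) = 3/8 + ((G + G)/(G - 3))/8 = 3/8 + ((2*G)/(-3 + G))/8 = 3/8 + (2*G/(-3 + G))/8 = 3/8 + G/(4*(-3 + G)))
I = 361/4 (I = ((-9 + 5*(-3))/(8*(-3 - 3)) + 9)² = ((⅛)*(-9 - 15)/(-6) + 9)² = ((⅛)*(-⅙)*(-24) + 9)² = (½ + 9)² = (19/2)² = 361/4 ≈ 90.250)
m = 361/4 ≈ 90.250
J(u) = 5 (J(u) = -3 + 2*(-2 + 6) = -3 + 2*4 = -3 + 8 = 5)
238 + J(14)*m = 238 + 5*(361/4) = 238 + 1805/4 = 2757/4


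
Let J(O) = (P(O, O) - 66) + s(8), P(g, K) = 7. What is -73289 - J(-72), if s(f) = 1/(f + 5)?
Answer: -951991/13 ≈ -73230.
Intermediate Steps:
s(f) = 1/(5 + f)
J(O) = -766/13 (J(O) = (7 - 66) + 1/(5 + 8) = -59 + 1/13 = -766/13)
-73289 - J(-72) = -73289 - 1*(-766/13) = -73289 + 766/13 = -951991/13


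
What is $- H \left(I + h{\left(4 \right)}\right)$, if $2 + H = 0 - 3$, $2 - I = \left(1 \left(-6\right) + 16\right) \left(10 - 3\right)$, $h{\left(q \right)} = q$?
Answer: $-320$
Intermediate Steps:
$I = -68$ ($I = 2 - \left(1 \left(-6\right) + 16\right) \left(10 - 3\right) = 2 - \left(-6 + 16\right) 7 = 2 - 10 \cdot 7 = 2 - 70 = -68$)
$H = -5$ ($H = -2 + \left(0 - 3\right) = -2 - 3 = -5$)
$- H \left(I + h{\left(4 \right)}\right) = \left(-1\right) \left(-5\right) \left(-68 + 4\right) = 5 \left(-64\right) = -320$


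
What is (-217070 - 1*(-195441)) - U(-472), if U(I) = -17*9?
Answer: -21476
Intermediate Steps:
U(I) = -153
(-217070 - 1*(-195441)) - U(-472) = (-217070 - 1*(-195441)) - 1*(-153) = (-217070 + 195441) + 153 = -21629 + 153 = -21476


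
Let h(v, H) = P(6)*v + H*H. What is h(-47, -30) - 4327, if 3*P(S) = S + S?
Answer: -3615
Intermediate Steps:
P(S) = 2*S/3 (P(S) = (S + S)/3 = (2*S)/3 = 2*S/3)
h(v, H) = H² + 4*v (h(v, H) = ((⅔)*6)*v + H*H = 4*v + H² = H² + 4*v)
h(-47, -30) - 4327 = ((-30)² + 4*(-47)) - 4327 = (900 - 188) - 4327 = 712 - 4327 = -3615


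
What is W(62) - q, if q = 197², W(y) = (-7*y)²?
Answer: 149547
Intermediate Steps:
W(y) = 49*y²
q = 38809
W(62) - q = 49*62² - 1*38809 = 49*3844 - 38809 = 188356 - 38809 = 149547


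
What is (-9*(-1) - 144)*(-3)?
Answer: 405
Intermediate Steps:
(-9*(-1) - 144)*(-3) = (9 - 144)*(-3) = -135*(-3) = 405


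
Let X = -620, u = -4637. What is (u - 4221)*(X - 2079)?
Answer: 23907742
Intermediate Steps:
(u - 4221)*(X - 2079) = (-4637 - 4221)*(-620 - 2079) = -8858*(-2699) = 23907742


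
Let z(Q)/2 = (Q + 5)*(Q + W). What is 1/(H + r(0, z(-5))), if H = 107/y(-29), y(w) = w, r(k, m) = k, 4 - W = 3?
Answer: -29/107 ≈ -0.27103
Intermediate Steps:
W = 1 (W = 4 - 1*3 = 4 - 3 = 1)
z(Q) = 2*(1 + Q)*(5 + Q) (z(Q) = 2*((Q + 5)*(Q + 1)) = 2*((5 + Q)*(1 + Q)) = 2*((1 + Q)*(5 + Q)) = 2*(1 + Q)*(5 + Q))
H = -107/29 (H = 107/(-29) = 107*(-1/29) = -107/29 ≈ -3.6897)
1/(H + r(0, z(-5))) = 1/(-107/29 + 0) = 1/(-107/29) = -29/107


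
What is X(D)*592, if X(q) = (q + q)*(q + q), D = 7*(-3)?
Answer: 1044288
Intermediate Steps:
D = -21
X(q) = 4*q**2 (X(q) = (2*q)*(2*q) = 4*q**2)
X(D)*592 = (4*(-21)**2)*592 = (4*441)*592 = 1764*592 = 1044288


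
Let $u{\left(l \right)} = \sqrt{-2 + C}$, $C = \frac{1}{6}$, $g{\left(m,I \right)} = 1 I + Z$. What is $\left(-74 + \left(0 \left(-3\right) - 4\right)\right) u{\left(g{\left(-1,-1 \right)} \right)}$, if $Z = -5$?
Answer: $- 13 i \sqrt{66} \approx - 105.61 i$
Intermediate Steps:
$g{\left(m,I \right)} = -5 + I$ ($g{\left(m,I \right)} = 1 I - 5 = I - 5 = -5 + I$)
$C = \frac{1}{6} \approx 0.16667$
$u{\left(l \right)} = \frac{i \sqrt{66}}{6}$ ($u{\left(l \right)} = \sqrt{-2 + \frac{1}{6}} = \sqrt{- \frac{11}{6}} = \frac{i \sqrt{66}}{6}$)
$\left(-74 + \left(0 \left(-3\right) - 4\right)\right) u{\left(g{\left(-1,-1 \right)} \right)} = \left(-74 + \left(0 \left(-3\right) - 4\right)\right) \frac{i \sqrt{66}}{6} = \left(-74 + \left(0 - 4\right)\right) \frac{i \sqrt{66}}{6} = \left(-74 - 4\right) \frac{i \sqrt{66}}{6} = - 78 \frac{i \sqrt{66}}{6} = - 13 i \sqrt{66}$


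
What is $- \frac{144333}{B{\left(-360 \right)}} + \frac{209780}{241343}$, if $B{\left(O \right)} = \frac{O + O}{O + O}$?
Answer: $- \frac{34833549439}{241343} \approx -1.4433 \cdot 10^{5}$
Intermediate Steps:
$B{\left(O \right)} = 1$ ($B{\left(O \right)} = \frac{2 O}{2 O} = 2 O \frac{1}{2 O} = 1$)
$- \frac{144333}{B{\left(-360 \right)}} + \frac{209780}{241343} = - \frac{144333}{1} + \frac{209780}{241343} = \left(-144333\right) 1 + 209780 \cdot \frac{1}{241343} = -144333 + \frac{209780}{241343} = - \frac{34833549439}{241343}$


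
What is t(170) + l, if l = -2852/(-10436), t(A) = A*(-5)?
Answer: -2216937/2609 ≈ -849.73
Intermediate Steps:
t(A) = -5*A
l = 713/2609 (l = -2852*(-1/10436) = 713/2609 ≈ 0.27328)
t(170) + l = -5*170 + 713/2609 = -850 + 713/2609 = -2216937/2609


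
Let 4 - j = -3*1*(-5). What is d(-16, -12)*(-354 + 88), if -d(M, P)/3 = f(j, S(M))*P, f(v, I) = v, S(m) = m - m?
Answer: 105336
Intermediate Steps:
S(m) = 0
j = -11 (j = 4 - (-3*1)*(-5) = 4 - (-3)*(-5) = 4 - 1*15 = 4 - 15 = -11)
d(M, P) = 33*P (d(M, P) = -(-33)*P = 33*P)
d(-16, -12)*(-354 + 88) = (33*(-12))*(-354 + 88) = -396*(-266) = 105336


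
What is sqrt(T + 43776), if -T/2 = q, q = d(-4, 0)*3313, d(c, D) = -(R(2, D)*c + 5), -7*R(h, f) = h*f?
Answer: sqrt(76906) ≈ 277.32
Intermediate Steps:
R(h, f) = -f*h/7 (R(h, f) = -h*f/7 = -f*h/7)
d(c, D) = -5 + 2*D*c/7 (d(c, D) = -((-1/7*D*2)*c + 5) = -((-2*D/7)*c + 5) = -(-2*D*c/7 + 5) = -(5 - 2*D*c/7) = -5 + 2*D*c/7)
q = -16565 (q = (-5 + (2/7)*0*(-4))*3313 = (-5 + 0)*3313 = -5*3313 = -16565)
T = 33130 (T = -2*(-16565) = 33130)
sqrt(T + 43776) = sqrt(33130 + 43776) = sqrt(76906)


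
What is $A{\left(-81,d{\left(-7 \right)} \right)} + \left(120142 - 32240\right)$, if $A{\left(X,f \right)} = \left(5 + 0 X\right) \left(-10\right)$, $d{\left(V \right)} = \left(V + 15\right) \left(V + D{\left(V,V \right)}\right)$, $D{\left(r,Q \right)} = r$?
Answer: $87852$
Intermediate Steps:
$d{\left(V \right)} = 2 V \left(15 + V\right)$ ($d{\left(V \right)} = \left(V + 15\right) \left(V + V\right) = \left(15 + V\right) 2 V = 2 V \left(15 + V\right)$)
$A{\left(X,f \right)} = -50$ ($A{\left(X,f \right)} = \left(5 + 0\right) \left(-10\right) = 5 \left(-10\right) = -50$)
$A{\left(-81,d{\left(-7 \right)} \right)} + \left(120142 - 32240\right) = -50 + \left(120142 - 32240\right) = -50 + 87902 = 87852$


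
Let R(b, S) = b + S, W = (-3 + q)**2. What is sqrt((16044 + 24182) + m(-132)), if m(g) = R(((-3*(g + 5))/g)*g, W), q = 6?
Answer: 2*sqrt(10154) ≈ 201.53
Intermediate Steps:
W = 9 (W = (-3 + 6)**2 = 3**2 = 9)
R(b, S) = S + b
m(g) = -6 - 3*g (m(g) = 9 + ((-3*(g + 5))/g)*g = 9 + ((-3*(5 + g))/g)*g = 9 + ((-15 - 3*g)/g)*g = 9 + (-15 - 3*g) = -6 - 3*g)
sqrt((16044 + 24182) + m(-132)) = sqrt((16044 + 24182) + (-6 - 3*(-132))) = sqrt(40226 + (-6 + 396)) = sqrt(40226 + 390) = sqrt(40616) = 2*sqrt(10154)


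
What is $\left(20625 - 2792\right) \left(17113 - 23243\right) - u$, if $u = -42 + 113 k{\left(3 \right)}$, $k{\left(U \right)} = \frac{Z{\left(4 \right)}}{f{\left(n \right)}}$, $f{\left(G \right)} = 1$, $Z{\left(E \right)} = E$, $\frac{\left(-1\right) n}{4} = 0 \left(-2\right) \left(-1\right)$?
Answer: $-109316700$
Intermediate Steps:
$n = 0$ ($n = - 4 \cdot 0 \left(-2\right) \left(-1\right) = - 4 \cdot 0 \left(-1\right) = \left(-4\right) 0 = 0$)
$k{\left(U \right)} = 4$ ($k{\left(U \right)} = \frac{4}{1} = 4 \cdot 1 = 4$)
$u = 410$ ($u = -42 + 113 \cdot 4 = -42 + 452 = 410$)
$\left(20625 - 2792\right) \left(17113 - 23243\right) - u = \left(20625 - 2792\right) \left(17113 - 23243\right) - 410 = 17833 \left(-6130\right) - 410 = -109316290 - 410 = -109316700$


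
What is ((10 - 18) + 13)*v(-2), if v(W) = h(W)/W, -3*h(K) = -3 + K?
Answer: -25/6 ≈ -4.1667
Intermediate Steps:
h(K) = 1 - K/3 (h(K) = -(-3 + K)/3 = 1 - K/3)
v(W) = (1 - W/3)/W
((10 - 18) + 13)*v(-2) = ((10 - 18) + 13)*((⅓)*(3 - 1*(-2))/(-2)) = (-8 + 13)*((⅓)*(-½)*(3 + 2)) = 5*((⅓)*(-½)*5) = 5*(-⅚) = -25/6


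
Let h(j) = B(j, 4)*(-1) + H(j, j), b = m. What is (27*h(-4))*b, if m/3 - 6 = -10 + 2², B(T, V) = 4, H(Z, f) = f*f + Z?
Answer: 0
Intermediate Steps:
H(Z, f) = Z + f² (H(Z, f) = f² + Z = Z + f²)
m = 0 (m = 18 + 3*(-10 + 2²) = 18 + 3*(-10 + 4) = 18 + 3*(-6) = 18 - 18 = 0)
b = 0
h(j) = -4 + j + j² (h(j) = 4*(-1) + (j + j²) = -4 + (j + j²) = -4 + j + j²)
(27*h(-4))*b = (27*(-4 - 4 + (-4)²))*0 = (27*(-4 - 4 + 16))*0 = (27*8)*0 = 216*0 = 0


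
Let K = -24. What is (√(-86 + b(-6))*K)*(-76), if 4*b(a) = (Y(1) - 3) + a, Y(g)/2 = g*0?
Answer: 912*I*√353 ≈ 17135.0*I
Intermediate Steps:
Y(g) = 0 (Y(g) = 2*(g*0) = 2*0 = 0)
b(a) = -¾ + a/4 (b(a) = ((0 - 3) + a)/4 = (-3 + a)/4 = -¾ + a/4)
(√(-86 + b(-6))*K)*(-76) = (√(-86 + (-¾ + (¼)*(-6)))*(-24))*(-76) = (√(-86 + (-¾ - 3/2))*(-24))*(-76) = (√(-86 - 9/4)*(-24))*(-76) = (√(-353/4)*(-24))*(-76) = ((I*√353/2)*(-24))*(-76) = -12*I*√353*(-76) = 912*I*√353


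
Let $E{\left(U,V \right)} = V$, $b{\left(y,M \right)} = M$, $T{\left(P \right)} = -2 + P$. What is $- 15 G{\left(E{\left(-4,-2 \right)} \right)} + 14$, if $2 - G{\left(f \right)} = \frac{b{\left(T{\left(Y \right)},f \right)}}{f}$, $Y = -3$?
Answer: $-1$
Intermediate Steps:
$G{\left(f \right)} = 1$ ($G{\left(f \right)} = 2 - \frac{f}{f} = 2 - 1 = 1$)
$- 15 G{\left(E{\left(-4,-2 \right)} \right)} + 14 = \left(-15\right) 1 + 14 = -15 + 14 = -1$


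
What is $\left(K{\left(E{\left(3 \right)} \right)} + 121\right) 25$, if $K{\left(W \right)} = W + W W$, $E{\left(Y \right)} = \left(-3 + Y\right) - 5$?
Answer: $3525$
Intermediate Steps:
$E{\left(Y \right)} = -8 + Y$
$K{\left(W \right)} = W + W^{2}$
$\left(K{\left(E{\left(3 \right)} \right)} + 121\right) 25 = \left(\left(-8 + 3\right) \left(1 + \left(-8 + 3\right)\right) + 121\right) 25 = \left(- 5 \left(1 - 5\right) + 121\right) 25 = \left(\left(-5\right) \left(-4\right) + 121\right) 25 = \left(20 + 121\right) 25 = 141 \cdot 25 = 3525$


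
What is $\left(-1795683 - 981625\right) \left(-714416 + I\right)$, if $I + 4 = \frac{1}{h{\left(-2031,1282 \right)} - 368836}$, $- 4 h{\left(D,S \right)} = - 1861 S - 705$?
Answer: $\frac{1807897170202012448}{911163} \approx 1.9842 \cdot 10^{12}$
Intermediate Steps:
$h{\left(D,S \right)} = \frac{705}{4} + \frac{1861 S}{4}$ ($h{\left(D,S \right)} = - \frac{- 1861 S - 705}{4} = - \frac{-705 - 1861 S}{4} = \frac{705}{4} + \frac{1861 S}{4}$)
$I = - \frac{3644648}{911163}$ ($I = -4 + \frac{1}{\left(\frac{705}{4} + \frac{1861}{4} \cdot 1282\right) - 368836} = -4 + \frac{1}{\left(\frac{705}{4} + \frac{1192901}{2}\right) - 368836} = -4 + \frac{1}{\frac{2386507}{4} - 368836} = -4 + \frac{1}{\frac{911163}{4}} = -4 + \frac{4}{911163} = - \frac{3644648}{911163} \approx -4.0$)
$\left(-1795683 - 981625\right) \left(-714416 + I\right) = \left(-1795683 - 981625\right) \left(-714416 - \frac{3644648}{911163}\right) = \left(-2777308\right) \left(- \frac{650953070456}{911163}\right) = \frac{1807897170202012448}{911163}$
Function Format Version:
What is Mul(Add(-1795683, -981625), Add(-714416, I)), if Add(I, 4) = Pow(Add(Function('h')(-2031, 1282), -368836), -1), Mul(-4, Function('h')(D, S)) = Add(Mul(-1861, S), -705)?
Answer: Rational(1807897170202012448, 911163) ≈ 1.9842e+12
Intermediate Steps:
Function('h')(D, S) = Add(Rational(705, 4), Mul(Rational(1861, 4), S)) (Function('h')(D, S) = Mul(Rational(-1, 4), Add(Mul(-1861, S), -705)) = Mul(Rational(-1, 4), Add(-705, Mul(-1861, S))) = Add(Rational(705, 4), Mul(Rational(1861, 4), S)))
I = Rational(-3644648, 911163) (I = Add(-4, Pow(Add(Add(Rational(705, 4), Mul(Rational(1861, 4), 1282)), -368836), -1)) = Add(-4, Pow(Add(Add(Rational(705, 4), Rational(1192901, 2)), -368836), -1)) = Add(-4, Pow(Add(Rational(2386507, 4), -368836), -1)) = Add(-4, Pow(Rational(911163, 4), -1)) = Add(-4, Rational(4, 911163)) = Rational(-3644648, 911163) ≈ -4.0000)
Mul(Add(-1795683, -981625), Add(-714416, I)) = Mul(Add(-1795683, -981625), Add(-714416, Rational(-3644648, 911163))) = Mul(-2777308, Rational(-650953070456, 911163)) = Rational(1807897170202012448, 911163)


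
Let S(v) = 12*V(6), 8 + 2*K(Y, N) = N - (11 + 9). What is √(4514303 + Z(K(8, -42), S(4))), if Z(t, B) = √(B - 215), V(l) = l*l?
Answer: √(4514303 + √217) ≈ 2124.7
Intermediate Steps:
V(l) = l²
K(Y, N) = -14 + N/2 (K(Y, N) = -4 + (N - (11 + 9))/2 = -4 + (N - 1*20)/2 = -4 + (N - 20)/2 = -4 + (-20 + N)/2 = -4 + (-10 + N/2) = -14 + N/2)
S(v) = 432 (S(v) = 12*6² = 12*36 = 432)
Z(t, B) = √(-215 + B)
√(4514303 + Z(K(8, -42), S(4))) = √(4514303 + √(-215 + 432)) = √(4514303 + √217)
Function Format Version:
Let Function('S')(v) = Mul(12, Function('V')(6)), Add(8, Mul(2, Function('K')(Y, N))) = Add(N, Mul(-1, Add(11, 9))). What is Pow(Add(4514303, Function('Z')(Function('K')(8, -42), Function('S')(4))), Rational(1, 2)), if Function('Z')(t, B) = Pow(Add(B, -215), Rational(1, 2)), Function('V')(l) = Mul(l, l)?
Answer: Pow(Add(4514303, Pow(217, Rational(1, 2))), Rational(1, 2)) ≈ 2124.7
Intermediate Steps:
Function('V')(l) = Pow(l, 2)
Function('K')(Y, N) = Add(-14, Mul(Rational(1, 2), N)) (Function('K')(Y, N) = Add(-4, Mul(Rational(1, 2), Add(N, Mul(-1, Add(11, 9))))) = Add(-4, Mul(Rational(1, 2), Add(N, Mul(-1, 20)))) = Add(-4, Mul(Rational(1, 2), Add(N, -20))) = Add(-4, Mul(Rational(1, 2), Add(-20, N))) = Add(-4, Add(-10, Mul(Rational(1, 2), N))) = Add(-14, Mul(Rational(1, 2), N)))
Function('S')(v) = 432 (Function('S')(v) = Mul(12, Pow(6, 2)) = Mul(12, 36) = 432)
Function('Z')(t, B) = Pow(Add(-215, B), Rational(1, 2))
Pow(Add(4514303, Function('Z')(Function('K')(8, -42), Function('S')(4))), Rational(1, 2)) = Pow(Add(4514303, Pow(Add(-215, 432), Rational(1, 2))), Rational(1, 2)) = Pow(Add(4514303, Pow(217, Rational(1, 2))), Rational(1, 2))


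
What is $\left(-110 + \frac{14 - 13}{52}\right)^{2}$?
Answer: $\frac{32706961}{2704} \approx 12096.0$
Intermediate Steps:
$\left(-110 + \frac{14 - 13}{52}\right)^{2} = \left(-110 + 1 \cdot \frac{1}{52}\right)^{2} = \left(-110 + \frac{1}{52}\right)^{2} = \left(- \frac{5719}{52}\right)^{2} = \frac{32706961}{2704}$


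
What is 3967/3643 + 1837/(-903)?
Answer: -3109990/3289629 ≈ -0.94539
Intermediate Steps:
3967/3643 + 1837/(-903) = 3967*(1/3643) + 1837*(-1/903) = 3967/3643 - 1837/903 = -3109990/3289629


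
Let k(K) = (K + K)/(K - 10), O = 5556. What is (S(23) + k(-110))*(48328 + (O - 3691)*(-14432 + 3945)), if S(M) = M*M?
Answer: -20713039165/2 ≈ -1.0357e+10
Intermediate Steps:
S(M) = M²
k(K) = 2*K/(-10 + K) (k(K) = (2*K)/(-10 + K) = 2*K/(-10 + K))
(S(23) + k(-110))*(48328 + (O - 3691)*(-14432 + 3945)) = (23² + 2*(-110)/(-10 - 110))*(48328 + (5556 - 3691)*(-14432 + 3945)) = (529 + 2*(-110)/(-120))*(48328 + 1865*(-10487)) = (529 + 2*(-110)*(-1/120))*(48328 - 19558255) = (529 + 11/6)*(-19509927) = (3185/6)*(-19509927) = -20713039165/2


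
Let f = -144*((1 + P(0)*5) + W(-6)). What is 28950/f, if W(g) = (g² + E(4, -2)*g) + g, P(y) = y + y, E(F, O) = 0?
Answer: -4825/744 ≈ -6.4852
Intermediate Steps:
P(y) = 2*y
W(g) = g + g² (W(g) = (g² + 0*g) + g = (g² + 0) + g = g² + g = g + g²)
f = -4464 (f = -144*((1 + (2*0)*5) - 6*(1 - 6)) = -144*((1 + 0*5) - 6*(-5)) = -144*((1 + 0) + 30) = -144*(1 + 30) = -144*31 = -4464)
28950/f = 28950/(-4464) = 28950*(-1/4464) = -4825/744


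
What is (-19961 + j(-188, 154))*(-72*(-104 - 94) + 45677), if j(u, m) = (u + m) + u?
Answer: -1209627739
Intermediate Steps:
j(u, m) = m + 2*u (j(u, m) = (m + u) + u = m + 2*u)
(-19961 + j(-188, 154))*(-72*(-104 - 94) + 45677) = (-19961 + (154 + 2*(-188)))*(-72*(-104 - 94) + 45677) = (-19961 + (154 - 376))*(-72*(-198) + 45677) = (-19961 - 222)*(14256 + 45677) = -20183*59933 = -1209627739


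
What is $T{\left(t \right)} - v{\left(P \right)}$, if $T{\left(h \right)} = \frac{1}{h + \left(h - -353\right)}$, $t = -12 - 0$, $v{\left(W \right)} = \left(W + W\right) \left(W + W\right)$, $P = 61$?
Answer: $- \frac{4896835}{329} \approx -14884.0$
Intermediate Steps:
$v{\left(W \right)} = 4 W^{2}$ ($v{\left(W \right)} = 2 W 2 W = 4 W^{2}$)
$t = -12$ ($t = -12 + 0 = -12$)
$T{\left(h \right)} = \frac{1}{353 + 2 h}$ ($T{\left(h \right)} = \frac{1}{h + \left(h + 353\right)} = \frac{1}{h + \left(353 + h\right)} = \frac{1}{353 + 2 h}$)
$T{\left(t \right)} - v{\left(P \right)} = \frac{1}{353 + 2 \left(-12\right)} - 4 \cdot 61^{2} = \frac{1}{353 - 24} - 4 \cdot 3721 = \frac{1}{329} - 14884 = - \frac{4896835}{329}$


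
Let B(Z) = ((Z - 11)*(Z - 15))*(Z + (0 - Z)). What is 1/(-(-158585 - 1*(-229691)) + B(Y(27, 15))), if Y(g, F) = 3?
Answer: -1/71106 ≈ -1.4064e-5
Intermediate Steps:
B(Z) = 0 (B(Z) = ((-11 + Z)*(-15 + Z))*(Z - Z) = ((-15 + Z)*(-11 + Z))*0 = 0)
1/(-(-158585 - 1*(-229691)) + B(Y(27, 15))) = 1/(-(-158585 - 1*(-229691)) + 0) = 1/(-(-158585 + 229691) + 0) = 1/(-1*71106 + 0) = 1/(-71106 + 0) = 1/(-71106) = -1/71106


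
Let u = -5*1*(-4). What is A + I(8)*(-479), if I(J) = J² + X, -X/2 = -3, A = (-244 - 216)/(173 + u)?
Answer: -6471750/193 ≈ -33532.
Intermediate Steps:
u = 20 (u = -5*(-4) = 20)
A = -460/193 (A = (-244 - 216)/(173 + 20) = -460/193 ≈ -2.3834)
X = 6 (X = -2*(-3) = 6)
I(J) = 6 + J² (I(J) = J² + 6 = 6 + J²)
A + I(8)*(-479) = -460/193 + (6 + 8²)*(-479) = -460/193 + (6 + 64)*(-479) = -460/193 + 70*(-479) = -460/193 - 33530 = -6471750/193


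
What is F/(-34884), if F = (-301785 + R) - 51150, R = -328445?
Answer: 170345/8721 ≈ 19.533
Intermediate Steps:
F = -681380 (F = (-301785 - 328445) - 51150 = -630230 - 51150 = -681380)
F/(-34884) = -681380/(-34884) = -681380*(-1/34884) = 170345/8721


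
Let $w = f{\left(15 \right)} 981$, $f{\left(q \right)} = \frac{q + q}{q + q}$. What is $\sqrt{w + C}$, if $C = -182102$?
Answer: $i \sqrt{181121} \approx 425.58 i$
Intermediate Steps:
$f{\left(q \right)} = 1$ ($f{\left(q \right)} = \frac{2 q}{2 q} = 2 q \frac{1}{2 q} = 1$)
$w = 981$ ($w = 1 \cdot 981 = 981$)
$\sqrt{w + C} = \sqrt{981 - 182102} = \sqrt{-181121} = i \sqrt{181121}$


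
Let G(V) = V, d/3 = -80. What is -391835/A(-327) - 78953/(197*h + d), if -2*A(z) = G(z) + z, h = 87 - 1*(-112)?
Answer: -15292884736/12740901 ≈ -1200.3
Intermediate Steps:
h = 199 (h = 87 + 112 = 199)
d = -240 (d = 3*(-80) = -240)
A(z) = -z (A(z) = -(z + z)/2 = -z)
-391835/A(-327) - 78953/(197*h + d) = -391835/((-1*(-327))) - 78953/(197*199 - 240) = -391835/327 - 78953/(39203 - 240) = -391835*1/327 - 78953/38963 = -391835/327 - 78953*1/38963 = -391835/327 - 78953/38963 = -15292884736/12740901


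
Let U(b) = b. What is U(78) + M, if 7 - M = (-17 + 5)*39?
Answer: 553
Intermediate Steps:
M = 475 (M = 7 - (-17 + 5)*39 = 7 - (-12)*39 = 7 - 1*(-468) = 7 + 468 = 475)
U(78) + M = 78 + 475 = 553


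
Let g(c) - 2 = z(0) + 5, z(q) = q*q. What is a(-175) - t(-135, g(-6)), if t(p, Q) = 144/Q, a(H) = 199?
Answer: 1249/7 ≈ 178.43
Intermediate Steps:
z(q) = q²
g(c) = 7 (g(c) = 2 + (0² + 5) = 2 + (0 + 5) = 2 + 5 = 7)
a(-175) - t(-135, g(-6)) = 199 - 144/7 = 1249/7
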